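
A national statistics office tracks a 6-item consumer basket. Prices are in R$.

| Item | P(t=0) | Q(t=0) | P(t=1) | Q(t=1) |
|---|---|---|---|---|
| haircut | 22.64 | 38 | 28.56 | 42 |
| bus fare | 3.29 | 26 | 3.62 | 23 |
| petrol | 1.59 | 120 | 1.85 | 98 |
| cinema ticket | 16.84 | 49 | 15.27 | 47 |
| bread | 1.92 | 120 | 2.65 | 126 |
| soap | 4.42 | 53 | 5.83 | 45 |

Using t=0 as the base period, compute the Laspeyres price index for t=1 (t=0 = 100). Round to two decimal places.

Laspeyres price index uses base-period quantities as weights.
ΣP(t=1)·Q(t=0) = 28.56×38 + 3.62×26 + 1.85×120 + 15.27×49 + 2.65×120 + 5.83×53 = 1085.28 + 94.12 + 222 + 748.23 + 318 + 308.99 = 2776.62
ΣP(t=0)·Q(t=0) = 22.64×38 + 3.29×26 + 1.59×120 + 16.84×49 + 1.92×120 + 4.42×53 = 860.32 + 85.54 + 190.8 + 825.16 + 230.4 + 234.26 = 2426.48
Index = 2776.62 / 2426.48 × 100 = 114.4300

114.43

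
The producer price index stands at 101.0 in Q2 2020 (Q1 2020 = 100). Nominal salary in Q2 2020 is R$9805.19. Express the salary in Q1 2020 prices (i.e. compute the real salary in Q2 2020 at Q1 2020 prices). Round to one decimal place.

Real = Nominal ÷ (Index/100) = 9805.19 ÷ (101.0/100)
     = 9805.19 ÷ 1.010 = 9708.1089

9708.1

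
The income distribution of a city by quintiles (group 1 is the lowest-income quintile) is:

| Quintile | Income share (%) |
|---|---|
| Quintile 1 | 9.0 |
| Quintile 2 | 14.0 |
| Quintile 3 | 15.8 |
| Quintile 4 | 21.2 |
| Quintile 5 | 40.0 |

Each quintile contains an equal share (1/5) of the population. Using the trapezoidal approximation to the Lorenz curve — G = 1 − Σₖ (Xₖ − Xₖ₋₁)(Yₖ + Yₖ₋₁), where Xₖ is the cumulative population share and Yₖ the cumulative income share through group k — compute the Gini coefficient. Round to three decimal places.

Cumulative income shares Yₖ: 0.0900, 0.2300, 0.3880, 0.6000, 1.0000
Σ (Xₖ−Xₖ₋₁)(Yₖ+Yₖ₋₁) = (1/5)(0.0900+0.0000) + (1/5)(0.2300+0.0900) + (1/5)(0.3880+0.2300) + (1/5)(0.6000+0.3880) + (1/5)(1.0000+0.6000)
  = 0.0180 + 0.0640 + 0.1236 + 0.1976 + 0.3200 = 0.7232
G = 1 − 0.7232 = 0.2768

0.277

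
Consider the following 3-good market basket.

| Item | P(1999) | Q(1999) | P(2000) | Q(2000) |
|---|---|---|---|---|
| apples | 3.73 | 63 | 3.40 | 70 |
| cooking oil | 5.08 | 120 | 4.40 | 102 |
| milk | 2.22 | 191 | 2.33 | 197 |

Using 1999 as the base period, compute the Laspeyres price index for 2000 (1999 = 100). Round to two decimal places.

Laspeyres price index uses base-period quantities as weights.
ΣP(2000)·Q(1999) = 3.40×63 + 4.40×120 + 2.33×191 = 214.2 + 528 + 445.03 = 1187.23
ΣP(1999)·Q(1999) = 3.73×63 + 5.08×120 + 2.22×191 = 234.99 + 609.6 + 424.02 = 1268.61
Index = 1187.23 / 1268.61 × 100 = 93.5851

93.59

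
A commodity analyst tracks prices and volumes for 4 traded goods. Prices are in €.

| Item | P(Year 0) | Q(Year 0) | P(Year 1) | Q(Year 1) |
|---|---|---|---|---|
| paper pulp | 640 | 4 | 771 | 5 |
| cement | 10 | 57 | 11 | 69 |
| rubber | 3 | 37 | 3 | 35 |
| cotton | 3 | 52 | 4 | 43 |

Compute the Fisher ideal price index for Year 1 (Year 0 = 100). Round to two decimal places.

118.62

Laspeyres component (base-period weights):
ΣP(Year 1)Q(Year 0) = 771×4 + 11×57 + 3×37 + 4×52 = 3084 + 627 + 111 + 208 = 4030
ΣP(Year 0)Q(Year 0) = 640×4 + 10×57 + 3×37 + 3×52 = 2560 + 570 + 111 + 156 = 3397
L = 4030 / 3397 × 100 = 118.6341
Paasche component (current-period weights):
ΣP(Year 1)Q(Year 1) = 771×5 + 11×69 + 3×35 + 4×43 = 3855 + 759 + 105 + 172 = 4891
ΣP(Year 0)Q(Year 1) = 640×5 + 10×69 + 3×35 + 3×43 = 3200 + 690 + 105 + 129 = 4124
P = 4891 / 4124 × 100 = 118.5984
Fisher = √(L × P) = √(118.6341 × 118.5984) = 118.6163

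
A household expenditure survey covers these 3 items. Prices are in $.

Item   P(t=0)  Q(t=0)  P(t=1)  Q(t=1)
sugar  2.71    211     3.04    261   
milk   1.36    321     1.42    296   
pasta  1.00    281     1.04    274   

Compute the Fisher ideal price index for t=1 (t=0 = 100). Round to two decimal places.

Laspeyres component (base-period weights):
ΣP(t=1)Q(t=0) = 3.04×211 + 1.42×321 + 1.04×281 = 641.44 + 455.82 + 292.24 = 1389.5
ΣP(t=0)Q(t=0) = 2.71×211 + 1.36×321 + 1.00×281 = 571.81 + 436.56 + 281 = 1289.37
L = 1389.5 / 1289.37 × 100 = 107.7658
Paasche component (current-period weights):
ΣP(t=1)Q(t=1) = 3.04×261 + 1.42×296 + 1.04×274 = 793.44 + 420.32 + 284.96 = 1498.72
ΣP(t=0)Q(t=1) = 2.71×261 + 1.36×296 + 1.00×274 = 707.31 + 402.56 + 274 = 1383.87
P = 1498.72 / 1383.87 × 100 = 108.2992
Fisher = √(L × P) = √(107.7658 × 108.2992) = 108.0322

108.03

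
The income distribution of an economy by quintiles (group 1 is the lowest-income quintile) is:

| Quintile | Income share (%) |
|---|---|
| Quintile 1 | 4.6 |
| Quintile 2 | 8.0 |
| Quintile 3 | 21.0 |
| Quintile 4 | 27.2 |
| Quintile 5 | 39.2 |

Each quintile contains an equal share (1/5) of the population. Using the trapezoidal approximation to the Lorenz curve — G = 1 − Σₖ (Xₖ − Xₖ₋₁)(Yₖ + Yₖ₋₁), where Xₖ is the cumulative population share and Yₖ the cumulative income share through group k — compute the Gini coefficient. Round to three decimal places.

0.354

Cumulative income shares Yₖ: 0.0460, 0.1260, 0.3360, 0.6080, 1.0000
Σ (Xₖ−Xₖ₋₁)(Yₖ+Yₖ₋₁) = (1/5)(0.0460+0.0000) + (1/5)(0.1260+0.0460) + (1/5)(0.3360+0.1260) + (1/5)(0.6080+0.3360) + (1/5)(1.0000+0.6080)
  = 0.0092 + 0.0344 + 0.0924 + 0.1888 + 0.3216 = 0.6464
G = 1 − 0.6464 = 0.3536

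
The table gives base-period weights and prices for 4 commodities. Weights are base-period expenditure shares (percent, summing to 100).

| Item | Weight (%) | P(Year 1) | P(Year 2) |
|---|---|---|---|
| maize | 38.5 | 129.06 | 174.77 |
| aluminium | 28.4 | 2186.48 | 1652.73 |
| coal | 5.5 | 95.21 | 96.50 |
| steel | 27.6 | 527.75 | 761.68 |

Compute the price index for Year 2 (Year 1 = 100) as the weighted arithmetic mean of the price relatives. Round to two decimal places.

maize: 38.5 × (174.77/129.06) = 38.5 × 1.354176 = 52.1358
aluminium: 28.4 × (1652.73/2186.48) = 28.4 × 0.755886 = 21.4672
coal: 5.5 × (96.50/95.21) = 5.5 × 1.013549 = 5.5745
steel: 27.6 × (761.68/527.75) = 27.6 × 1.443259 = 39.8340
Index = Σ wᵢ·(p₁ᵢ/p₀ᵢ) = 52.1358 + 21.4672 + 5.5745 + 39.8340 = 119.0114

119.01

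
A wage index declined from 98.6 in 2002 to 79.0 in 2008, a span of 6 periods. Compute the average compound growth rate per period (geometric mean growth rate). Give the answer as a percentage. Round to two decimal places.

Growth factor = (79.0/98.6)^(1/6) = (0.801217)^(1/6) = 0.963737
Growth rate = 0.963737 − 1 = -0.036263 = -3.6263%

-3.63%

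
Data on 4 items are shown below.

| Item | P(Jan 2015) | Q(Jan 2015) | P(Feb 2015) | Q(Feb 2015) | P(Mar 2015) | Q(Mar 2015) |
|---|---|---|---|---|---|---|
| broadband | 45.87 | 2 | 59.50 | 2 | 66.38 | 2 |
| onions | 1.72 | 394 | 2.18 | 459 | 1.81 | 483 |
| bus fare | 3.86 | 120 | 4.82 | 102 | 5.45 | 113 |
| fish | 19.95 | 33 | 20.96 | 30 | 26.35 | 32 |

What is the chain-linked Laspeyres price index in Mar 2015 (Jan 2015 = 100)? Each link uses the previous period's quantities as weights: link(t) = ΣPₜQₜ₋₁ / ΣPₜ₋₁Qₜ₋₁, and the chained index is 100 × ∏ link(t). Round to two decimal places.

122.59

Link Jan 2015→Feb 2015:
ΣP(Feb 2015)Q(Jan 2015) = 59.50×2 + 2.18×394 + 4.82×120 + 20.96×33 = 119 + 858.92 + 578.4 + 691.68 = 2248
ΣP(Jan 2015)Q(Jan 2015) = 45.87×2 + 1.72×394 + 3.86×120 + 19.95×33 = 91.74 + 677.68 + 463.2 + 658.35 = 1890.97
link = 2248/1890.97 = 1.188808
Link Feb 2015→Mar 2015:
ΣP(Mar 2015)Q(Feb 2015) = 66.38×2 + 1.81×459 + 5.45×102 + 26.35×30 = 132.76 + 830.79 + 555.9 + 790.5 = 2309.95
ΣP(Feb 2015)Q(Feb 2015) = 59.50×2 + 2.18×459 + 4.82×102 + 20.96×30 = 119 + 1000.62 + 491.64 + 628.8 = 2240.06
link = 2309.95/2240.06 = 1.031200
Chained index = 100 × 1.188808 × 1.031200 = 122.5899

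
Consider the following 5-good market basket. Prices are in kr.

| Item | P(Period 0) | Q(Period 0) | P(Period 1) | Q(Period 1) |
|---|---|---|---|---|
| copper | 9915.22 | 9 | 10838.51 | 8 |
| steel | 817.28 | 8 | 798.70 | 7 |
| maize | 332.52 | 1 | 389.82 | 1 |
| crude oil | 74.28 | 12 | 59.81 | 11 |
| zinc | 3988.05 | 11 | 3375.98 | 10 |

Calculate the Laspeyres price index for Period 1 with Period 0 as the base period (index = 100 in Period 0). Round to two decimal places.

100.93

Laspeyres price index uses base-period quantities as weights.
ΣP(Period 1)·Q(Period 0) = 10838.51×9 + 798.70×8 + 389.82×1 + 59.81×12 + 3375.98×11 = 97546.59 + 6389.6 + 389.82 + 717.72 + 37135.78 = 142179.51
ΣP(Period 0)·Q(Period 0) = 9915.22×9 + 817.28×8 + 332.52×1 + 74.28×12 + 3988.05×11 = 89236.98 + 6538.24 + 332.52 + 891.36 + 43868.55 = 140867.65
Index = 142179.51 / 140867.65 × 100 = 100.9313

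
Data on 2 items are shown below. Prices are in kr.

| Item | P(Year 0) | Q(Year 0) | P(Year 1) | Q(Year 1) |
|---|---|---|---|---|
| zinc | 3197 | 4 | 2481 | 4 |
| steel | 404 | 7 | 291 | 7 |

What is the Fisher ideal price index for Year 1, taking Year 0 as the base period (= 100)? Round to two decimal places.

76.59

Laspeyres component (base-period weights):
ΣP(Year 1)Q(Year 0) = 2481×4 + 291×7 = 9924 + 2037 = 11961
ΣP(Year 0)Q(Year 0) = 3197×4 + 404×7 = 12788 + 2828 = 15616
L = 11961 / 15616 × 100 = 76.5945
Paasche component (current-period weights):
ΣP(Year 1)Q(Year 1) = 2481×4 + 291×7 = 9924 + 2037 = 11961
ΣP(Year 0)Q(Year 1) = 3197×4 + 404×7 = 12788 + 2828 = 15616
P = 11961 / 15616 × 100 = 76.5945
Fisher = √(L × P) = √(76.5945 × 76.5945) = 76.5945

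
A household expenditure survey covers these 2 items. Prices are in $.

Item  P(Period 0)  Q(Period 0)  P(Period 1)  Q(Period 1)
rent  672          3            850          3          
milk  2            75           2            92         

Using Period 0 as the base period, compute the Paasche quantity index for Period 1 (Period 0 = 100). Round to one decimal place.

101.3

Paasche quantity index uses current-period prices as weights.
ΣP(Period 1)·Q(Period 1) = 850×3 + 2×92 = 2550 + 184 = 2734
ΣP(Period 1)·Q(Period 0) = 850×3 + 2×75 = 2550 + 150 = 2700
Index = 2734 / 2700 × 100 = 101.2593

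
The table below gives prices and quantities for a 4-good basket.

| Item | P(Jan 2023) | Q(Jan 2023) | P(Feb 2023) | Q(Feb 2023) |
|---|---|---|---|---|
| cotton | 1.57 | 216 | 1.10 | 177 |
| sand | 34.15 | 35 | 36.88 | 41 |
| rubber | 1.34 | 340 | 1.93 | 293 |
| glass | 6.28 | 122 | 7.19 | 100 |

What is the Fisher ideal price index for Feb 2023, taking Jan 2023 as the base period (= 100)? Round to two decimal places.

110.97

Laspeyres component (base-period weights):
ΣP(Feb 2023)Q(Jan 2023) = 1.10×216 + 36.88×35 + 1.93×340 + 7.19×122 = 237.6 + 1290.8 + 656.2 + 877.18 = 3061.78
ΣP(Jan 2023)Q(Jan 2023) = 1.57×216 + 34.15×35 + 1.34×340 + 6.28×122 = 339.12 + 1195.25 + 455.6 + 766.16 = 2756.13
L = 3061.78 / 2756.13 × 100 = 111.0898
Paasche component (current-period weights):
ΣP(Feb 2023)Q(Feb 2023) = 1.10×177 + 36.88×41 + 1.93×293 + 7.19×100 = 194.7 + 1512.08 + 565.49 + 719 = 2991.27
ΣP(Jan 2023)Q(Feb 2023) = 1.57×177 + 34.15×41 + 1.34×293 + 6.28×100 = 277.89 + 1400.15 + 392.62 + 628 = 2698.66
P = 2991.27 / 2698.66 × 100 = 110.8428
Fisher = √(L × P) = √(111.0898 × 110.8428) = 110.9662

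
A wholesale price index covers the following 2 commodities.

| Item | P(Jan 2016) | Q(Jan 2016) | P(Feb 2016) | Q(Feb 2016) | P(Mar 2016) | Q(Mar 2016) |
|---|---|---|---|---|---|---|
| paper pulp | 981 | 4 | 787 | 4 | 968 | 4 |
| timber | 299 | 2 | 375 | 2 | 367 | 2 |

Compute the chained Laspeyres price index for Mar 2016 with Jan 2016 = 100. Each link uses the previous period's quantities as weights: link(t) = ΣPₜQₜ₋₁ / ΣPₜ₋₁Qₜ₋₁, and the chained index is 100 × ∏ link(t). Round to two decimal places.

101.86

Link Jan 2016→Feb 2016:
ΣP(Feb 2016)Q(Jan 2016) = 787×4 + 375×2 = 3148 + 750 = 3898
ΣP(Jan 2016)Q(Jan 2016) = 981×4 + 299×2 = 3924 + 598 = 4522
link = 3898/4522 = 0.862008
Link Feb 2016→Mar 2016:
ΣP(Mar 2016)Q(Feb 2016) = 968×4 + 367×2 = 3872 + 734 = 4606
ΣP(Feb 2016)Q(Feb 2016) = 787×4 + 375×2 = 3148 + 750 = 3898
link = 4606/3898 = 1.181632
Chained index = 100 × 0.862008 × 1.181632 = 101.8576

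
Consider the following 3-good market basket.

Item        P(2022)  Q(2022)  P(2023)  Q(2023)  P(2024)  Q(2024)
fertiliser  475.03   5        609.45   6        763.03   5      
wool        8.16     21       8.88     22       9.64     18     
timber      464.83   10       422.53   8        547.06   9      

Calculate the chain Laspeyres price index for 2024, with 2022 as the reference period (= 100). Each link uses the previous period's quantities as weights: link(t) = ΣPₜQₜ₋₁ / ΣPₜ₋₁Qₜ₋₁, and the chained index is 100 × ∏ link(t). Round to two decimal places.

131.40

Link 2022→2023:
ΣP(2023)Q(2022) = 609.45×5 + 8.88×21 + 422.53×10 = 3047.25 + 186.48 + 4225.3 = 7459.03
ΣP(2022)Q(2022) = 475.03×5 + 8.16×21 + 464.83×10 = 2375.15 + 171.36 + 4648.3 = 7194.81
link = 7459.03/7194.81 = 1.036724
Link 2023→2024:
ΣP(2024)Q(2023) = 763.03×6 + 9.64×22 + 547.06×8 = 4578.18 + 212.08 + 4376.48 = 9166.74
ΣP(2023)Q(2023) = 609.45×6 + 8.88×22 + 422.53×8 = 3656.7 + 195.36 + 3380.24 = 7232.3
link = 9166.74/7232.3 = 1.267472
Chained index = 100 × 1.036724 × 1.267472 = 131.4019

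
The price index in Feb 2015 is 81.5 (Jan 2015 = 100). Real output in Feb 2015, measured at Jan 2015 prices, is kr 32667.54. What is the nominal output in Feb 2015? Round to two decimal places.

Nominal = Real × (Index/100) = 32667.54 × (81.5/100)
        = 32667.54 × 0.815 = 26624.0451

26624.05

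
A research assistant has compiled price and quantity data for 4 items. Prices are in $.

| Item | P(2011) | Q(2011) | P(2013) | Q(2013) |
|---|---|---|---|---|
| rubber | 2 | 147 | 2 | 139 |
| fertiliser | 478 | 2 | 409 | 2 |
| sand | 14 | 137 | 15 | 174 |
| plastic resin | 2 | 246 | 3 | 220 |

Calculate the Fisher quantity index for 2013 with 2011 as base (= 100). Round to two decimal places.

Laspeyres component (base-period weights):
ΣP(2011)Q(2013) = 2×139 + 478×2 + 14×174 + 2×220 = 278 + 956 + 2436 + 440 = 4110
ΣP(2011)Q(2011) = 2×147 + 478×2 + 14×137 + 2×246 = 294 + 956 + 1918 + 492 = 3660
L = 4110 / 3660 × 100 = 112.2951
Paasche component (current-period weights):
ΣP(2013)Q(2013) = 2×139 + 409×2 + 15×174 + 3×220 = 278 + 818 + 2610 + 660 = 4366
ΣP(2013)Q(2011) = 2×147 + 409×2 + 15×137 + 3×246 = 294 + 818 + 2055 + 738 = 3905
P = 4366 / 3905 × 100 = 111.8054
Fisher = √(L × P) = √(112.2951 × 111.8054) = 112.0500

112.05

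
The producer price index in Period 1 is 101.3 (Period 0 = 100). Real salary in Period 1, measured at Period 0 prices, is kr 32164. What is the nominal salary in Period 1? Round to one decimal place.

32582.1

Nominal = Real × (Index/100) = 32164 × (101.3/100)
        = 32164 × 1.013 = 32582.1320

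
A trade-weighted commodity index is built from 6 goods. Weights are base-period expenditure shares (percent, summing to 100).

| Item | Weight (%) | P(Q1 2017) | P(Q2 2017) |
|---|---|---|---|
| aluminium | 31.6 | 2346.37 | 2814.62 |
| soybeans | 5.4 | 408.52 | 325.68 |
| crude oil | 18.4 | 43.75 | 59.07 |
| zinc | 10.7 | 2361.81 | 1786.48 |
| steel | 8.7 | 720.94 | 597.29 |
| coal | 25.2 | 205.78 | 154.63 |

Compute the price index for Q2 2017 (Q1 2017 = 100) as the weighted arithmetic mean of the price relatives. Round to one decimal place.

101.3

aluminium: 31.6 × (2814.62/2346.37) = 31.6 × 1.199564 = 37.9062
soybeans: 5.4 × (325.68/408.52) = 5.4 × 0.797219 = 4.3050
crude oil: 18.4 × (59.07/43.75) = 18.4 × 1.350171 = 24.8432
zinc: 10.7 × (1786.48/2361.81) = 10.7 × 0.756403 = 8.0935
steel: 8.7 × (597.29/720.94) = 8.7 × 0.828488 = 7.2078
coal: 25.2 × (154.63/205.78) = 25.2 × 0.751434 = 18.9361
Index = Σ wᵢ·(p₁ᵢ/p₀ᵢ) = 37.9062 + 4.3050 + 24.8432 + 8.0935 + 7.2078 + 18.9361 = 101.2918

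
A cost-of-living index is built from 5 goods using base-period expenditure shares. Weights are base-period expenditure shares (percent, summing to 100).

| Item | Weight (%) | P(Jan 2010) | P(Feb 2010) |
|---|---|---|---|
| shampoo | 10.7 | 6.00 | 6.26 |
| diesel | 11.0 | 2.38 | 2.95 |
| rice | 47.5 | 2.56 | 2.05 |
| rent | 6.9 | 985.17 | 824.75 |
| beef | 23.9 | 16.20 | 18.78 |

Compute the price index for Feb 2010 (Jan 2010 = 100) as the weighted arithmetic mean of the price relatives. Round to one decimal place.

shampoo: 10.7 × (6.26/6.00) = 10.7 × 1.043333 = 11.1637
diesel: 11.0 × (2.95/2.38) = 11.0 × 1.239496 = 13.6345
rice: 47.5 × (2.05/2.56) = 47.5 × 0.800781 = 38.0371
rent: 6.9 × (824.75/985.17) = 6.9 × 0.837165 = 5.7764
beef: 23.9 × (18.78/16.20) = 23.9 × 1.159259 = 27.7063
Index = Σ wᵢ·(p₁ᵢ/p₀ᵢ) = 11.1637 + 13.6345 + 38.0371 + 5.7764 + 27.7063 = 96.3180

96.3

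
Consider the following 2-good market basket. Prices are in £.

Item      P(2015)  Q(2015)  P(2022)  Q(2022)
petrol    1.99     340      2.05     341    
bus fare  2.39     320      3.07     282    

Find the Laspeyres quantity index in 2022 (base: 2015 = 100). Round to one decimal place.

Laspeyres quantity index uses base-period prices as weights.
ΣP(2015)·Q(2022) = 1.99×341 + 2.39×282 = 678.59 + 673.98 = 1352.57
ΣP(2015)·Q(2015) = 1.99×340 + 2.39×320 = 676.6 + 764.8 = 1441.4
Index = 1352.57 / 1441.4 × 100 = 93.8372

93.8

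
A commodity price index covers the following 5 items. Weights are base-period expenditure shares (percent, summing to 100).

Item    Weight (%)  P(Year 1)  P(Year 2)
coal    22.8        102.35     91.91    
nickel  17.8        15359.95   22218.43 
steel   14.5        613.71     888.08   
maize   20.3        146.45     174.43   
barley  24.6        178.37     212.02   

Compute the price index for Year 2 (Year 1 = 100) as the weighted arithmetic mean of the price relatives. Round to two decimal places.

coal: 22.8 × (91.91/102.35) = 22.8 × 0.897997 = 20.4743
nickel: 17.8 × (22218.43/15359.95) = 17.8 × 1.446517 = 25.7480
steel: 14.5 × (888.08/613.71) = 14.5 × 1.447068 = 20.9825
maize: 20.3 × (174.43/146.45) = 20.3 × 1.191055 = 24.1784
barley: 24.6 × (212.02/178.37) = 24.6 × 1.188653 = 29.2409
Index = Σ wᵢ·(p₁ᵢ/p₀ᵢ) = 20.4743 + 25.7480 + 20.9825 + 24.1784 + 29.2409 = 120.6241

120.62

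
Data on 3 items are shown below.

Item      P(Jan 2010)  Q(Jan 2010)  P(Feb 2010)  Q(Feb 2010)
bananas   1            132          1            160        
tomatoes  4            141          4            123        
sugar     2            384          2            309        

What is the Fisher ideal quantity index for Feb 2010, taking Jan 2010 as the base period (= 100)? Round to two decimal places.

Laspeyres component (base-period weights):
ΣP(Jan 2010)Q(Feb 2010) = 1×160 + 4×123 + 2×309 = 160 + 492 + 618 = 1270
ΣP(Jan 2010)Q(Jan 2010) = 1×132 + 4×141 + 2×384 = 132 + 564 + 768 = 1464
L = 1270 / 1464 × 100 = 86.7486
Paasche component (current-period weights):
ΣP(Feb 2010)Q(Feb 2010) = 1×160 + 4×123 + 2×309 = 160 + 492 + 618 = 1270
ΣP(Feb 2010)Q(Jan 2010) = 1×132 + 4×141 + 2×384 = 132 + 564 + 768 = 1464
P = 1270 / 1464 × 100 = 86.7486
Fisher = √(L × P) = √(86.7486 × 86.7486) = 86.7486

86.75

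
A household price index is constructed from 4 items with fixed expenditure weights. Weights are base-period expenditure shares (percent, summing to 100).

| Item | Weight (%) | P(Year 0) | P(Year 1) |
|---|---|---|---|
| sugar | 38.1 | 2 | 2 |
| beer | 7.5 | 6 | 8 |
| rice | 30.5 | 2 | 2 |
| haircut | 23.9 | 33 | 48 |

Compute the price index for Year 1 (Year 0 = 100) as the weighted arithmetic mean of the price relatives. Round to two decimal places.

113.36

sugar: 38.1 × (2/2) = 38.1 × 1.000000 = 38.1000
beer: 7.5 × (8/6) = 7.5 × 1.333333 = 10.0000
rice: 30.5 × (2/2) = 30.5 × 1.000000 = 30.5000
haircut: 23.9 × (48/33) = 23.9 × 1.454545 = 34.7636
Index = Σ wᵢ·(p₁ᵢ/p₀ᵢ) = 38.1000 + 10.0000 + 30.5000 + 34.7636 = 113.3636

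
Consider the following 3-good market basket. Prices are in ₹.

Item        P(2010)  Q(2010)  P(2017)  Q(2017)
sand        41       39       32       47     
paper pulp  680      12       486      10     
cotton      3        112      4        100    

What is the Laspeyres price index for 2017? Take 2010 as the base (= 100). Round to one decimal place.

74.6

Laspeyres price index uses base-period quantities as weights.
ΣP(2017)·Q(2010) = 32×39 + 486×12 + 4×112 = 1248 + 5832 + 448 = 7528
ΣP(2010)·Q(2010) = 41×39 + 680×12 + 3×112 = 1599 + 8160 + 336 = 10095
Index = 7528 / 10095 × 100 = 74.5716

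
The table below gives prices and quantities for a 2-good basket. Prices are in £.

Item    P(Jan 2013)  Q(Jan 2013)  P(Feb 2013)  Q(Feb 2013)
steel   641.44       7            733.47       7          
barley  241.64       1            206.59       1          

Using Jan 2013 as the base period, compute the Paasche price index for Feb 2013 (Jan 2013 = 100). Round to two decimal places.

112.87

Paasche price index uses current-period quantities as weights.
ΣP(Feb 2013)·Q(Feb 2013) = 733.47×7 + 206.59×1 = 5134.29 + 206.59 = 5340.88
ΣP(Jan 2013)·Q(Feb 2013) = 641.44×7 + 241.64×1 = 4490.08 + 241.64 = 4731.72
Index = 5340.88 / 4731.72 × 100 = 112.8740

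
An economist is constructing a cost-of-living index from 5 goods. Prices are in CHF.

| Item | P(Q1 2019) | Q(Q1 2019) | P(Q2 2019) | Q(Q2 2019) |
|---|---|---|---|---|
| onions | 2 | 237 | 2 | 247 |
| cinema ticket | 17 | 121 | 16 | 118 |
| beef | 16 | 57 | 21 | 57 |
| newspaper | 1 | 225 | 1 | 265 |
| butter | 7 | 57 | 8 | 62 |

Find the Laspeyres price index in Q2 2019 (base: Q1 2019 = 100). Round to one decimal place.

105.4

Laspeyres price index uses base-period quantities as weights.
ΣP(Q2 2019)·Q(Q1 2019) = 2×237 + 16×121 + 21×57 + 1×225 + 8×57 = 474 + 1936 + 1197 + 225 + 456 = 4288
ΣP(Q1 2019)·Q(Q1 2019) = 2×237 + 17×121 + 16×57 + 1×225 + 7×57 = 474 + 2057 + 912 + 225 + 399 = 4067
Index = 4288 / 4067 × 100 = 105.4340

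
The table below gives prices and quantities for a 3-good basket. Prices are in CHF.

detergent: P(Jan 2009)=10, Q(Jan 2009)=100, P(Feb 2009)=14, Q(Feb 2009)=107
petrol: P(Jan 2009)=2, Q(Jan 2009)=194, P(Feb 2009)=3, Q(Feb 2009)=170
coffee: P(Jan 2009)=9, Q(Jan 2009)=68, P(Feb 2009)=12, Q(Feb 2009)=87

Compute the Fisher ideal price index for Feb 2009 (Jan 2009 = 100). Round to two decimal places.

139.53

Laspeyres component (base-period weights):
ΣP(Feb 2009)Q(Jan 2009) = 14×100 + 3×194 + 12×68 = 1400 + 582 + 816 = 2798
ΣP(Jan 2009)Q(Jan 2009) = 10×100 + 2×194 + 9×68 = 1000 + 388 + 612 = 2000
L = 2798 / 2000 × 100 = 139.9000
Paasche component (current-period weights):
ΣP(Feb 2009)Q(Feb 2009) = 14×107 + 3×170 + 12×87 = 1498 + 510 + 1044 = 3052
ΣP(Jan 2009)Q(Feb 2009) = 10×107 + 2×170 + 9×87 = 1070 + 340 + 783 = 2193
P = 3052 / 2193 × 100 = 139.1701
Fisher = √(L × P) = √(139.9000 × 139.1701) = 139.5346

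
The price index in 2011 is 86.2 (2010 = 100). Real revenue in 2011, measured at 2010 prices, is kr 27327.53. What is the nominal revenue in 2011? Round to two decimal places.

Nominal = Real × (Index/100) = 27327.53 × (86.2/100)
        = 27327.53 × 0.862 = 23556.3309

23556.33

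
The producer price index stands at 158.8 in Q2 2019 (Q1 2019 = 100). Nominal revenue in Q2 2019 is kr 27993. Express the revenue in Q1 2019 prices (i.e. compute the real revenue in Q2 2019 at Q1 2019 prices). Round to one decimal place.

17627.8

Real = Nominal ÷ (Index/100) = 27993 ÷ (158.8/100)
     = 27993 ÷ 1.588 = 17627.8338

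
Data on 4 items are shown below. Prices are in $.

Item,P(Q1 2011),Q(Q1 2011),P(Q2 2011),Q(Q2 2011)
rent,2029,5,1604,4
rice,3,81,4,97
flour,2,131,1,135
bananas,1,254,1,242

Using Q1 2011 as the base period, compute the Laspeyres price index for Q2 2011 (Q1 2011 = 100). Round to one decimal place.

Laspeyres price index uses base-period quantities as weights.
ΣP(Q2 2011)·Q(Q1 2011) = 1604×5 + 4×81 + 1×131 + 1×254 = 8020 + 324 + 131 + 254 = 8729
ΣP(Q1 2011)·Q(Q1 2011) = 2029×5 + 3×81 + 2×131 + 1×254 = 10145 + 243 + 262 + 254 = 10904
Index = 8729 / 10904 × 100 = 80.0532

80.1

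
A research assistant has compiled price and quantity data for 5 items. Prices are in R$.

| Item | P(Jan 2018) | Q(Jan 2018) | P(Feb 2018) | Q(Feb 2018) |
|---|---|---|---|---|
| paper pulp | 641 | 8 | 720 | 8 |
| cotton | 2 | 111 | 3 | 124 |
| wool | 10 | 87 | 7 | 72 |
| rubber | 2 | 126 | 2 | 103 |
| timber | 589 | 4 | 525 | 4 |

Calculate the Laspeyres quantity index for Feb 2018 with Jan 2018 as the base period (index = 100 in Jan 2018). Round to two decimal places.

98.07

Laspeyres quantity index uses base-period prices as weights.
ΣP(Jan 2018)·Q(Feb 2018) = 641×8 + 2×124 + 10×72 + 2×103 + 589×4 = 5128 + 248 + 720 + 206 + 2356 = 8658
ΣP(Jan 2018)·Q(Jan 2018) = 641×8 + 2×111 + 10×87 + 2×126 + 589×4 = 5128 + 222 + 870 + 252 + 2356 = 8828
Index = 8658 / 8828 × 100 = 98.0743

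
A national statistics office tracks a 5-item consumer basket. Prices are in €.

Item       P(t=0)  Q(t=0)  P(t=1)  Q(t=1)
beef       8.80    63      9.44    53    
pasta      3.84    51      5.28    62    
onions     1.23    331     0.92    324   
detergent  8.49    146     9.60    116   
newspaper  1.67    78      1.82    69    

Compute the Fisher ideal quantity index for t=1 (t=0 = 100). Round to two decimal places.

Laspeyres component (base-period weights):
ΣP(t=0)Q(t=1) = 8.80×53 + 3.84×62 + 1.23×324 + 8.49×116 + 1.67×69 = 466.4 + 238.08 + 398.52 + 984.84 + 115.23 = 2203.07
ΣP(t=0)Q(t=0) = 8.80×63 + 3.84×51 + 1.23×331 + 8.49×146 + 1.67×78 = 554.4 + 195.84 + 407.13 + 1239.54 + 130.26 = 2527.17
L = 2203.07 / 2527.17 × 100 = 87.1754
Paasche component (current-period weights):
ΣP(t=1)Q(t=1) = 9.44×53 + 5.28×62 + 0.92×324 + 9.60×116 + 1.82×69 = 500.32 + 327.36 + 298.08 + 1113.6 + 125.58 = 2364.94
ΣP(t=1)Q(t=0) = 9.44×63 + 5.28×51 + 0.92×331 + 9.60×146 + 1.82×78 = 594.72 + 269.28 + 304.52 + 1401.6 + 141.96 = 2712.08
P = 2364.94 / 2712.08 × 100 = 87.2002
Fisher = √(L × P) = √(87.1754 × 87.2002) = 87.1878

87.19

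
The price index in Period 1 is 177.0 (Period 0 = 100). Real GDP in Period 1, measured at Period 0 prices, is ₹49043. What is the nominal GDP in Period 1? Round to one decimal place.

86806.1

Nominal = Real × (Index/100) = 49043 × (177.0/100)
        = 49043 × 1.770 = 86806.1100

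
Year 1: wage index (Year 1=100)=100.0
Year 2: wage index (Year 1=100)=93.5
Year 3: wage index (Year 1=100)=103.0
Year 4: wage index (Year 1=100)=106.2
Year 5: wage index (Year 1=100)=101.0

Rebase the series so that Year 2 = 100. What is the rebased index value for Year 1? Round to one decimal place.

107.0

Rebased(Year 1) = 100.0 / 93.5 × 100 = 106.9519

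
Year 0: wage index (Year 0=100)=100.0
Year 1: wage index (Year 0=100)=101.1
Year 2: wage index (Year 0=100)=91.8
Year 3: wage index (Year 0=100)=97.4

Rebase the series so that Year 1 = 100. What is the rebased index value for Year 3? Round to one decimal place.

96.3

Rebased(Year 3) = 97.4 / 101.1 × 100 = 96.3403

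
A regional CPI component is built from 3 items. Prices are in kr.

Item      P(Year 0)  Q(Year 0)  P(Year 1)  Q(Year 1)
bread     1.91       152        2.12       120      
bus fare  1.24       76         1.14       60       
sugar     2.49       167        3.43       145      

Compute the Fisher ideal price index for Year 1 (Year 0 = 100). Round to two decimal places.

Laspeyres component (base-period weights):
ΣP(Year 1)Q(Year 0) = 2.12×152 + 1.14×76 + 3.43×167 = 322.24 + 86.64 + 572.81 = 981.69
ΣP(Year 0)Q(Year 0) = 1.91×152 + 1.24×76 + 2.49×167 = 290.32 + 94.24 + 415.83 = 800.39
L = 981.69 / 800.39 × 100 = 122.6515
Paasche component (current-period weights):
ΣP(Year 1)Q(Year 1) = 2.12×120 + 1.14×60 + 3.43×145 = 254.4 + 68.4 + 497.35 = 820.15
ΣP(Year 0)Q(Year 1) = 1.91×120 + 1.24×60 + 2.49×145 = 229.2 + 74.4 + 361.05 = 664.65
P = 820.15 / 664.65 × 100 = 123.3958
Fisher = √(L × P) = √(122.6515 × 123.3958) = 123.0231

123.02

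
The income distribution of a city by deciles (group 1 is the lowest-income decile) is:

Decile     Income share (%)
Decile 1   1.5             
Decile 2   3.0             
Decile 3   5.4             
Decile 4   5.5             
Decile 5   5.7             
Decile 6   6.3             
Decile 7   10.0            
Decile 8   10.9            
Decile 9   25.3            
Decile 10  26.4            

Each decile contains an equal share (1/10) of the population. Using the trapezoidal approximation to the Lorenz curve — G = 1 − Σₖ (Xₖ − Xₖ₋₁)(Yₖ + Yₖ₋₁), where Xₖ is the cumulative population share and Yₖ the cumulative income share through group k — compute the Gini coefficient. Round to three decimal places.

0.422

Cumulative income shares Yₖ: 0.0150, 0.0450, 0.0990, 0.1540, 0.2110, 0.2740, 0.3740, 0.4830, 0.7360, 1.0000
Σ (Xₖ−Xₖ₋₁)(Yₖ+Yₖ₋₁) = (1/10)(0.0150+0.0000) + (1/10)(0.0450+0.0150) + (1/10)(0.0990+0.0450) + (1/10)(0.1540+0.0990) + (1/10)(0.2110+0.1540) + (1/10)(0.2740+0.2110) + (1/10)(0.3740+0.2740) + (1/10)(0.4830+0.3740) + (1/10)(0.7360+0.4830) + (1/10)(1.0000+0.7360)
  = 0.0015 + 0.0060 + 0.0144 + 0.0253 + 0.0365 + 0.0485 + 0.0648 + 0.0857 + 0.1219 + 0.1736 = 0.5782
G = 1 − 0.5782 = 0.4218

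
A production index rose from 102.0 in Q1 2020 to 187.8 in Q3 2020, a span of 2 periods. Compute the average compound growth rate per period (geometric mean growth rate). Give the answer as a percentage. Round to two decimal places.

35.69%

Growth factor = (187.8/102.0)^(1/2) = (1.841176)^(1/2) = 1.356900
Growth rate = 1.356900 − 1 = 0.356900 = 35.6900%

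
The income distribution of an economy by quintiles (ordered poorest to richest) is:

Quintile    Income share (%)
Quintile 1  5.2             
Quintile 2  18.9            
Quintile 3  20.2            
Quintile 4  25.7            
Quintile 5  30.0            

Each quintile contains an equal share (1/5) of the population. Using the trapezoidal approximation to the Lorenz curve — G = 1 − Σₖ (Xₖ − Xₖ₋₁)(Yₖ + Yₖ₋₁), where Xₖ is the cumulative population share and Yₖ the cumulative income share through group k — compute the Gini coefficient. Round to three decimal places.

0.226

Cumulative income shares Yₖ: 0.0520, 0.2410, 0.4430, 0.7000, 1.0000
Σ (Xₖ−Xₖ₋₁)(Yₖ+Yₖ₋₁) = (1/5)(0.0520+0.0000) + (1/5)(0.2410+0.0520) + (1/5)(0.4430+0.2410) + (1/5)(0.7000+0.4430) + (1/5)(1.0000+0.7000)
  = 0.0104 + 0.0586 + 0.1368 + 0.2286 + 0.3400 = 0.7744
G = 1 − 0.7744 = 0.2256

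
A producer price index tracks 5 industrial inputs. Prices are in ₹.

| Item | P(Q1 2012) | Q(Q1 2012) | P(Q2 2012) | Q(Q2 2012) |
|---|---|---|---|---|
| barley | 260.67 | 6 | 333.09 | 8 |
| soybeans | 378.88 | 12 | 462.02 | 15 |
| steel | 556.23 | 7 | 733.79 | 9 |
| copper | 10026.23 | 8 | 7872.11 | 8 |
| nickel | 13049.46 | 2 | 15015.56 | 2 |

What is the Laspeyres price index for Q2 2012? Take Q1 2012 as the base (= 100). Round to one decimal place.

90.9

Laspeyres price index uses base-period quantities as weights.
ΣP(Q2 2012)·Q(Q1 2012) = 333.09×6 + 462.02×12 + 733.79×7 + 7872.11×8 + 15015.56×2 = 1998.54 + 5544.24 + 5136.53 + 62976.88 + 30031.12 = 105687.31
ΣP(Q1 2012)·Q(Q1 2012) = 260.67×6 + 378.88×12 + 556.23×7 + 10026.23×8 + 13049.46×2 = 1564.02 + 4546.56 + 3893.61 + 80209.84 + 26098.92 = 116312.95
Index = 105687.31 / 116312.95 × 100 = 90.8646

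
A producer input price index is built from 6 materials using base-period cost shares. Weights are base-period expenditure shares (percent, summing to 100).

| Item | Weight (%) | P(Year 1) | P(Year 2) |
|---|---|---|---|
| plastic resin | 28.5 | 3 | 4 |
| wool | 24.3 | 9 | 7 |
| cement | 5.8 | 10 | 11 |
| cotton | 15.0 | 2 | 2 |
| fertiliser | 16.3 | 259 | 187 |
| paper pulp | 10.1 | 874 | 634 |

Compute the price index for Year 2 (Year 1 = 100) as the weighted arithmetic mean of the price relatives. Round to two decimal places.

97.38

plastic resin: 28.5 × (4/3) = 28.5 × 1.333333 = 38.0000
wool: 24.3 × (7/9) = 24.3 × 0.777778 = 18.9000
cement: 5.8 × (11/10) = 5.8 × 1.100000 = 6.3800
cotton: 15.0 × (2/2) = 15.0 × 1.000000 = 15.0000
fertiliser: 16.3 × (187/259) = 16.3 × 0.722008 = 11.7687
paper pulp: 10.1 × (634/874) = 10.1 × 0.725400 = 7.3265
Index = Σ wᵢ·(p₁ᵢ/p₀ᵢ) = 38.0000 + 18.9000 + 6.3800 + 15.0000 + 11.7687 + 7.3265 = 97.3753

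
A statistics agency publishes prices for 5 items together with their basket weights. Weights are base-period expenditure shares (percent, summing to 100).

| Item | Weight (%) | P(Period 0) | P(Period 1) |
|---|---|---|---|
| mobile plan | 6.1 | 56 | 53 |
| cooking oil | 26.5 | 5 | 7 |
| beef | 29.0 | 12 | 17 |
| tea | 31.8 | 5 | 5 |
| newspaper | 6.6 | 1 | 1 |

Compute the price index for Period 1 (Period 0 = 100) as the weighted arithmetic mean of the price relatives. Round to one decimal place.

122.4

mobile plan: 6.1 × (53/56) = 6.1 × 0.946429 = 5.7732
cooking oil: 26.5 × (7/5) = 26.5 × 1.400000 = 37.1000
beef: 29.0 × (17/12) = 29.0 × 1.416667 = 41.0833
tea: 31.8 × (5/5) = 31.8 × 1.000000 = 31.8000
newspaper: 6.6 × (1/1) = 6.6 × 1.000000 = 6.6000
Index = Σ wᵢ·(p₁ᵢ/p₀ᵢ) = 5.7732 + 37.1000 + 41.0833 + 31.8000 + 6.6000 = 122.3565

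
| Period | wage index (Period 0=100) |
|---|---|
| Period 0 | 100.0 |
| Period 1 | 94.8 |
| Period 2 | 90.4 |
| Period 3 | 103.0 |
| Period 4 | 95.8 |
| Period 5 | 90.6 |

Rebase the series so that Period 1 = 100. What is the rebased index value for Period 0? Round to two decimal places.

Rebased(Period 0) = 100.0 / 94.8 × 100 = 105.4852

105.49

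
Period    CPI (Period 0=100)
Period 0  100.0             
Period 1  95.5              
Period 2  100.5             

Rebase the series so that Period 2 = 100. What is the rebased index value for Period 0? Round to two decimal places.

Rebased(Period 0) = 100.0 / 100.5 × 100 = 99.5025

99.50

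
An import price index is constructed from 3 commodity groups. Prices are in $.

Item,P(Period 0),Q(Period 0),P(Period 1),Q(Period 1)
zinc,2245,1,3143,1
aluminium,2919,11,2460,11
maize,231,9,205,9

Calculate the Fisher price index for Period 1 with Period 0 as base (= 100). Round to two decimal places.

Laspeyres component (base-period weights):
ΣP(Period 1)Q(Period 0) = 3143×1 + 2460×11 + 205×9 = 3143 + 27060 + 1845 = 32048
ΣP(Period 0)Q(Period 0) = 2245×1 + 2919×11 + 231×9 = 2245 + 32109 + 2079 = 36433
L = 32048 / 36433 × 100 = 87.9642
Paasche component (current-period weights):
ΣP(Period 1)Q(Period 1) = 3143×1 + 2460×11 + 205×9 = 3143 + 27060 + 1845 = 32048
ΣP(Period 0)Q(Period 1) = 2245×1 + 2919×11 + 231×9 = 2245 + 32109 + 2079 = 36433
P = 32048 / 36433 × 100 = 87.9642
Fisher = √(L × P) = √(87.9642 × 87.9642) = 87.9642

87.96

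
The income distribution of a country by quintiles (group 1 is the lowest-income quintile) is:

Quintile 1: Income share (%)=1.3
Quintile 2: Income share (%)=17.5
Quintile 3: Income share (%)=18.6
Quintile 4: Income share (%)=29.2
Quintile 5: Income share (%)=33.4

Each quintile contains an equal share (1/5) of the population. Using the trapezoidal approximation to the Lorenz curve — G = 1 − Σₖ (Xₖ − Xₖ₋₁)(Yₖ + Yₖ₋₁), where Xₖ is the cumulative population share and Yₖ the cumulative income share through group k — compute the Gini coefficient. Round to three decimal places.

Cumulative income shares Yₖ: 0.0130, 0.1880, 0.3740, 0.6660, 1.0000
Σ (Xₖ−Xₖ₋₁)(Yₖ+Yₖ₋₁) = (1/5)(0.0130+0.0000) + (1/5)(0.1880+0.0130) + (1/5)(0.3740+0.1880) + (1/5)(0.6660+0.3740) + (1/5)(1.0000+0.6660)
  = 0.0026 + 0.0402 + 0.1124 + 0.2080 + 0.3332 = 0.6964
G = 1 − 0.6964 = 0.3036

0.304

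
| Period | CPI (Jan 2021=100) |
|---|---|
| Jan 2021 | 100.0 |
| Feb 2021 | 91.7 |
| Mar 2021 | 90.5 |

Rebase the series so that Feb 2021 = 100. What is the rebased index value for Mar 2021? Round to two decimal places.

Rebased(Mar 2021) = 90.5 / 91.7 × 100 = 98.6914

98.69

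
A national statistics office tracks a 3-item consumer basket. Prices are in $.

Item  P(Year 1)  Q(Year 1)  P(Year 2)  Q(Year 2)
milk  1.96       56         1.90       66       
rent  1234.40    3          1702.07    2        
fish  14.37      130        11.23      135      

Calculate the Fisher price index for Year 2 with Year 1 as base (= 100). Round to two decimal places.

Laspeyres component (base-period weights):
ΣP(Year 2)Q(Year 1) = 1.90×56 + 1702.07×3 + 11.23×130 = 106.4 + 5106.21 + 1459.9 = 6672.51
ΣP(Year 1)Q(Year 1) = 1.96×56 + 1234.40×3 + 14.37×130 = 109.76 + 3703.2 + 1868.1 = 5681.06
L = 6672.51 / 5681.06 × 100 = 117.4518
Paasche component (current-period weights):
ΣP(Year 2)Q(Year 2) = 1.90×66 + 1702.07×2 + 11.23×135 = 125.4 + 3404.14 + 1516.05 = 5045.59
ΣP(Year 1)Q(Year 2) = 1.96×66 + 1234.40×2 + 14.37×135 = 129.36 + 2468.8 + 1939.95 = 4538.11
P = 5045.59 / 4538.11 × 100 = 111.1826
Fisher = √(L × P) = √(117.4518 × 111.1826) = 114.2743

114.27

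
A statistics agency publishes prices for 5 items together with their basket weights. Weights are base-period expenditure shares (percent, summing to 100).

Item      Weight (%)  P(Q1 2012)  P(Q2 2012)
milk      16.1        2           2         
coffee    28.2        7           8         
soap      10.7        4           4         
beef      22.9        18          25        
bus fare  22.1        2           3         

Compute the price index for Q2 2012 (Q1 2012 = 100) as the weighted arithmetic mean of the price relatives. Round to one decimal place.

milk: 16.1 × (2/2) = 16.1 × 1.000000 = 16.1000
coffee: 28.2 × (8/7) = 28.2 × 1.142857 = 32.2286
soap: 10.7 × (4/4) = 10.7 × 1.000000 = 10.7000
beef: 22.9 × (25/18) = 22.9 × 1.388889 = 31.8056
bus fare: 22.1 × (3/2) = 22.1 × 1.500000 = 33.1500
Index = Σ wᵢ·(p₁ᵢ/p₀ᵢ) = 16.1000 + 32.2286 + 10.7000 + 31.8056 + 33.1500 = 123.9841

124.0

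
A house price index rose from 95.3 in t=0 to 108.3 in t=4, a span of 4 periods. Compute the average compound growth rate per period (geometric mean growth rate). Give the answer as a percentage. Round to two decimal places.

3.25%

Growth factor = (108.3/95.3)^(1/4) = (1.136411)^(1/4) = 1.032485
Growth rate = 1.032485 − 1 = 0.032485 = 3.2485%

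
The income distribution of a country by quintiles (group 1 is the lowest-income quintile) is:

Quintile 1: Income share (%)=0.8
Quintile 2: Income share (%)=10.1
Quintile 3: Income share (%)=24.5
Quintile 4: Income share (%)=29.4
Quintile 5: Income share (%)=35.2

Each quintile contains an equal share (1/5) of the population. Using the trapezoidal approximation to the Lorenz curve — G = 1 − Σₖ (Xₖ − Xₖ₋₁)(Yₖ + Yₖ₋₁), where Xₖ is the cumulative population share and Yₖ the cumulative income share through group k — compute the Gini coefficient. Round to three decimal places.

0.352

Cumulative income shares Yₖ: 0.0080, 0.1090, 0.3540, 0.6480, 1.0000
Σ (Xₖ−Xₖ₋₁)(Yₖ+Yₖ₋₁) = (1/5)(0.0080+0.0000) + (1/5)(0.1090+0.0080) + (1/5)(0.3540+0.1090) + (1/5)(0.6480+0.3540) + (1/5)(1.0000+0.6480)
  = 0.0016 + 0.0234 + 0.0926 + 0.2004 + 0.3296 = 0.6476
G = 1 − 0.6476 = 0.3524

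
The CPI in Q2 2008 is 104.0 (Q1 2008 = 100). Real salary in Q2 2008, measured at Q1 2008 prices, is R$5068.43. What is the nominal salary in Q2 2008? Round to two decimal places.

Nominal = Real × (Index/100) = 5068.43 × (104.0/100)
        = 5068.43 × 1.040 = 5271.1672

5271.17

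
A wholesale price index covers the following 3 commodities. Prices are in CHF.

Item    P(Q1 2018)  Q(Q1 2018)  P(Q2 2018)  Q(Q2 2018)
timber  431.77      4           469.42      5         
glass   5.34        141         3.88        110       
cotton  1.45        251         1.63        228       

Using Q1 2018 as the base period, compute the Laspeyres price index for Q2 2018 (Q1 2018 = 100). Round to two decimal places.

99.65

Laspeyres price index uses base-period quantities as weights.
ΣP(Q2 2018)·Q(Q1 2018) = 469.42×4 + 3.88×141 + 1.63×251 = 1877.68 + 547.08 + 409.13 = 2833.89
ΣP(Q1 2018)·Q(Q1 2018) = 431.77×4 + 5.34×141 + 1.45×251 = 1727.08 + 752.94 + 363.95 = 2843.97
Index = 2833.89 / 2843.97 × 100 = 99.6456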